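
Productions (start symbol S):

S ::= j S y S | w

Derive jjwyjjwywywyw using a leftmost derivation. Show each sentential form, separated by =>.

S => jSyS => jjSySyS => jjwySyS => jjwyjSySyS => jjwyjjSySySyS => jjwyjjwySySyS => jjwyjjwywySyS => jjwyjjwywywyS => jjwyjjwywywyw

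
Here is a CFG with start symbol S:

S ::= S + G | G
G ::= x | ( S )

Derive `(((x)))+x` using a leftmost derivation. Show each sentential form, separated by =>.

S => S+G => G+G => (S)+G => (G)+G => ((S))+G => ((G))+G => (((S)))+G => (((G)))+G => (((x)))+G => (((x)))+x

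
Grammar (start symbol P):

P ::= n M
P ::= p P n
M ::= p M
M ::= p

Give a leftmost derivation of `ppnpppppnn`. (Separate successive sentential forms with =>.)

P => pPn   [P ::= p P n]
pPn => ppPnn   [P ::= p P n]
ppPnn => ppnMnn   [P ::= n M]
ppnMnn => ppnpMnn   [M ::= p M]
ppnpMnn => ppnppMnn   [M ::= p M]
ppnppMnn => ppnpppMnn   [M ::= p M]
ppnpppMnn => ppnppppMnn   [M ::= p M]
ppnppppMnn => ppnpppppnn   [M ::= p]

P => pPn => ppPnn => ppnMnn => ppnpMnn => ppnppMnn => ppnpppMnn => ppnppppMnn => ppnpppppnn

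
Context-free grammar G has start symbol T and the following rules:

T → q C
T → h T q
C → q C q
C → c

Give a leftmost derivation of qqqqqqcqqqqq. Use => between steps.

T => qC => qqCq => qqqCqq => qqqqCqqq => qqqqqCqqqq => qqqqqqCqqqqq => qqqqqqcqqqqq

T => qC   [T → q C]
qC => qqCq   [C → q C q]
qqCq => qqqCqq   [C → q C q]
qqqCqq => qqqqCqqq   [C → q C q]
qqqqCqqq => qqqqqCqqqq   [C → q C q]
qqqqqCqqqq => qqqqqqCqqqqq   [C → q C q]
qqqqqqCqqqqq => qqqqqqcqqqqq   [C → c]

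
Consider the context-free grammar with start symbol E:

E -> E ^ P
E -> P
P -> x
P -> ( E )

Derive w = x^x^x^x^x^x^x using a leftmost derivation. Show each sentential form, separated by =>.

E => E^P => E^P^P => E^P^P^P => E^P^P^P^P => E^P^P^P^P^P => E^P^P^P^P^P^P => P^P^P^P^P^P^P => x^P^P^P^P^P^P => x^x^P^P^P^P^P => x^x^x^P^P^P^P => x^x^x^x^P^P^P => x^x^x^x^x^P^P => x^x^x^x^x^x^P => x^x^x^x^x^x^x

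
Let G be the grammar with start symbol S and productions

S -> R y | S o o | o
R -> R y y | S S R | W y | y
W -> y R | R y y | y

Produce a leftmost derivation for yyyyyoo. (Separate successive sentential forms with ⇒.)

S ⇒ Soo   [S -> S o o]
Soo ⇒ Ryoo   [S -> R y]
Ryoo ⇒ Ryyyoo   [R -> R y y]
Ryyyoo ⇒ Wyyyyoo   [R -> W y]
Wyyyyoo ⇒ yyyyyoo   [W -> y]

S⇒Soo⇒Ryoo⇒Ryyyoo⇒Wyyyyoo⇒yyyyyoo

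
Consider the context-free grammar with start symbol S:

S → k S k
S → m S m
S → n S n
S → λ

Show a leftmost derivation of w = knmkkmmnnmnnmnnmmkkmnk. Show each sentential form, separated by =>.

S => kSk   [S → k S k]
kSk => knSnk   [S → n S n]
knSnk => knmSmnk   [S → m S m]
knmSmnk => knmkSkmnk   [S → k S k]
knmkSkmnk => knmkkSkkmnk   [S → k S k]
knmkkSkkmnk => knmkkmSmkkmnk   [S → m S m]
knmkkmSmkkmnk => knmkkmmSmmkkmnk   [S → m S m]
knmkkmmSmmkkmnk => knmkkmmnSnmmkkmnk   [S → n S n]
knmkkmmnSnmmkkmnk => knmkkmmnnSnnmmkkmnk   [S → n S n]
knmkkmmnnSnnmmkkmnk => knmkkmmnnmSmnnmmkkmnk   [S → m S m]
knmkkmmnnmSmnnmmkkmnk => knmkkmmnnmnSnmnnmmkkmnk   [S → n S n]
knmkkmmnnmnSnmnnmmkkmnk => knmkkmmnnmnnmnnmmkkmnk   [S → λ]

S => kSk => knSnk => knmSmnk => knmkSkmnk => knmkkSkkmnk => knmkkmSmkkmnk => knmkkmmSmmkkmnk => knmkkmmnSnmmkkmnk => knmkkmmnnSnnmmkkmnk => knmkkmmnnmSmnnmmkkmnk => knmkkmmnnmnSnmnnmmkkmnk => knmkkmmnnmnnmnnmmkkmnk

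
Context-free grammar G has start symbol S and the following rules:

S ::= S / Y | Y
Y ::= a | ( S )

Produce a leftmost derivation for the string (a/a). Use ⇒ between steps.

S ⇒ Y ⇒ (S) ⇒ (S/Y) ⇒ (Y/Y) ⇒ (a/Y) ⇒ (a/a)

S ⇒ Y   [S ::= Y]
Y ⇒ (S)   [Y ::= ( S )]
(S) ⇒ (S/Y)   [S ::= S / Y]
(S/Y) ⇒ (Y/Y)   [S ::= Y]
(Y/Y) ⇒ (a/Y)   [Y ::= a]
(a/Y) ⇒ (a/a)   [Y ::= a]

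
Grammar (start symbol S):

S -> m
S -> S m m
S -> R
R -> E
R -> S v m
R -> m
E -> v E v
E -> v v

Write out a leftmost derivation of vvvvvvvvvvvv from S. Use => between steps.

S => R => E => vEv => vvEvv => vvvEvvv => vvvvEvvvv => vvvvvEvvvvv => vvvvvvvvvvvv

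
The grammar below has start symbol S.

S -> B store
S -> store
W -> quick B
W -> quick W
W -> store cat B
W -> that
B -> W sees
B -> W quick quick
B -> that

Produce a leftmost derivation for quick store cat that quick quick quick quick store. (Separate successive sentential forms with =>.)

S => B store => W quick quick store => quick W quick quick store => quick store cat B quick quick store => quick store cat W quick quick quick quick store => quick store cat that quick quick quick quick store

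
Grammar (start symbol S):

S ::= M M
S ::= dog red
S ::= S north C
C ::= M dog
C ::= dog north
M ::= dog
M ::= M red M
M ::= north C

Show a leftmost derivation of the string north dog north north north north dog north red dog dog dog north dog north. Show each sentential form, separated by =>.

S => S north C => M M north C => north C M north C => north dog north M north C => north dog north north C north C => north dog north north M dog north C => north dog north north north C dog north C => north dog north north north M dog dog north C => north dog north north north M red M dog dog north C => north dog north north north north C red M dog dog north C => north dog north north north north dog north red M dog dog north C => north dog north north north north dog north red dog dog dog north C => north dog north north north north dog north red dog dog dog north dog north

S => S north C   [S ::= S north C]
S north C => M M north C   [S ::= M M]
M M north C => north C M north C   [M ::= north C]
north C M north C => north dog north M north C   [C ::= dog north]
north dog north M north C => north dog north north C north C   [M ::= north C]
north dog north north C north C => north dog north north M dog north C   [C ::= M dog]
north dog north north M dog north C => north dog north north north C dog north C   [M ::= north C]
north dog north north north C dog north C => north dog north north north M dog dog north C   [C ::= M dog]
north dog north north north M dog dog north C => north dog north north north M red M dog dog north C   [M ::= M red M]
north dog north north north M red M dog dog north C => north dog north north north north C red M dog dog north C   [M ::= north C]
north dog north north north north C red M dog dog north C => north dog north north north north dog north red M dog dog north C   [C ::= dog north]
north dog north north north north dog north red M dog dog north C => north dog north north north north dog north red dog dog dog north C   [M ::= dog]
north dog north north north north dog north red dog dog dog north C => north dog north north north north dog north red dog dog dog north dog north   [C ::= dog north]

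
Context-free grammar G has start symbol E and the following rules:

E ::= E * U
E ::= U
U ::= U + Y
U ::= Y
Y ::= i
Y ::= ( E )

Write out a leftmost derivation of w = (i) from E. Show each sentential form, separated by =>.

E => U   [E ::= U]
U => Y   [U ::= Y]
Y => (E)   [Y ::= ( E )]
(E) => (U)   [E ::= U]
(U) => (Y)   [U ::= Y]
(Y) => (i)   [Y ::= i]

E => U => Y => (E) => (U) => (Y) => (i)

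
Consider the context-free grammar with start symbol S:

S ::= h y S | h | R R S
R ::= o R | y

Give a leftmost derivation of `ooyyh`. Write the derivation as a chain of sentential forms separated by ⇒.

S ⇒ RRS   [S ::= R R S]
RRS ⇒ oRRS   [R ::= o R]
oRRS ⇒ ooRRS   [R ::= o R]
ooRRS ⇒ ooyRS   [R ::= y]
ooyRS ⇒ ooyyS   [R ::= y]
ooyyS ⇒ ooyyh   [S ::= h]

S⇒RRS⇒oRRS⇒ooRRS⇒ooyRS⇒ooyyS⇒ooyyh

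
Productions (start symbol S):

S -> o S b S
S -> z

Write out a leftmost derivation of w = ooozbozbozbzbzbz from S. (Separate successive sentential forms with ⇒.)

S ⇒ oSbS ⇒ ooSbSbS ⇒ oooSbSbSbS ⇒ ooozbSbSbS ⇒ ooozboSbSbSbS ⇒ ooozbozbSbSbS ⇒ ooozbozboSbSbSbS ⇒ ooozbozbozbSbSbS ⇒ ooozbozbozbzbSbS ⇒ ooozbozbozbzbzbS ⇒ ooozbozbozbzbzbz

S ⇒ oSbS   [S -> o S b S]
oSbS ⇒ ooSbSbS   [S -> o S b S]
ooSbSbS ⇒ oooSbSbSbS   [S -> o S b S]
oooSbSbSbS ⇒ ooozbSbSbS   [S -> z]
ooozbSbSbS ⇒ ooozboSbSbSbS   [S -> o S b S]
ooozboSbSbSbS ⇒ ooozbozbSbSbS   [S -> z]
ooozbozbSbSbS ⇒ ooozbozboSbSbSbS   [S -> o S b S]
ooozbozboSbSbSbS ⇒ ooozbozbozbSbSbS   [S -> z]
ooozbozbozbSbSbS ⇒ ooozbozbozbzbSbS   [S -> z]
ooozbozbozbzbSbS ⇒ ooozbozbozbzbzbS   [S -> z]
ooozbozbozbzbzbS ⇒ ooozbozbozbzbzbz   [S -> z]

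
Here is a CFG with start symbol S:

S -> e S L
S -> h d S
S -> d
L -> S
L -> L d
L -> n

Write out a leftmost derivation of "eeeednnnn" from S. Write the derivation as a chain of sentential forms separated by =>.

S => eSL => eeSLL => eeeSLLL => eeeeSLLLL => eeeedLLLL => eeeednLLL => eeeednnLL => eeeednnnL => eeeednnnn

S => eSL   [S -> e S L]
eSL => eeSLL   [S -> e S L]
eeSLL => eeeSLLL   [S -> e S L]
eeeSLLL => eeeeSLLLL   [S -> e S L]
eeeeSLLLL => eeeedLLLL   [S -> d]
eeeedLLLL => eeeednLLL   [L -> n]
eeeednLLL => eeeednnLL   [L -> n]
eeeednnLL => eeeednnnL   [L -> n]
eeeednnnL => eeeednnnn   [L -> n]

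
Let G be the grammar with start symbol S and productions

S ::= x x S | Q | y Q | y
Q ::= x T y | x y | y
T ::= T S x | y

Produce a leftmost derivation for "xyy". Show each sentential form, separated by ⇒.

S ⇒ Q   [S ::= Q]
Q ⇒ xTy   [Q ::= x T y]
xTy ⇒ xyy   [T ::= y]

S⇒Q⇒xTy⇒xyy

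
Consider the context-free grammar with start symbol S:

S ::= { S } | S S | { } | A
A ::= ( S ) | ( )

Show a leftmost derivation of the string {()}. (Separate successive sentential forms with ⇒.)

S ⇒ {S} ⇒ {A} ⇒ {()}

S ⇒ {S}   [S ::= { S }]
{S} ⇒ {A}   [S ::= A]
{A} ⇒ {()}   [A ::= ( )]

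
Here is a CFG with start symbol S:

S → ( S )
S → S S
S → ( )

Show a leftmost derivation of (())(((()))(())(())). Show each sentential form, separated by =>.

S => SS => (S)S => (())S => (())(S) => (())(SS) => (())((S)S) => (())(((S))S) => (())(((()))S) => (())(((()))SS) => (())(((()))(S)S) => (())(((()))(())S) => (())(((()))(())(S)) => (())(((()))(())(()))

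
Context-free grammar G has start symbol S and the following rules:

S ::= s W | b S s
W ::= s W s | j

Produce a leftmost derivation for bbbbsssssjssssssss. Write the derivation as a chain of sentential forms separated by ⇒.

S⇒bSs⇒bbSss⇒bbbSsss⇒bbbbSssss⇒bbbbsWssss⇒bbbbssWsssss⇒bbbbsssWssssss⇒bbbbssssWsssssss⇒bbbbsssssWssssssss⇒bbbbsssssjssssssss

S ⇒ bSs   [S ::= b S s]
bSs ⇒ bbSss   [S ::= b S s]
bbSss ⇒ bbbSsss   [S ::= b S s]
bbbSsss ⇒ bbbbSssss   [S ::= b S s]
bbbbSssss ⇒ bbbbsWssss   [S ::= s W]
bbbbsWssss ⇒ bbbbssWsssss   [W ::= s W s]
bbbbssWsssss ⇒ bbbbsssWssssss   [W ::= s W s]
bbbbsssWssssss ⇒ bbbbssssWsssssss   [W ::= s W s]
bbbbssssWsssssss ⇒ bbbbsssssWssssssss   [W ::= s W s]
bbbbsssssWssssssss ⇒ bbbbsssssjssssssss   [W ::= j]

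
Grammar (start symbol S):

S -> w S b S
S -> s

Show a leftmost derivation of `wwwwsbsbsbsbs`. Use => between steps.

S=>wSbS=>wwSbSbS=>wwwSbSbSbS=>wwwwSbSbSbSbS=>wwwwsbSbSbSbS=>wwwwsbsbSbSbS=>wwwwsbsbsbSbS=>wwwwsbsbsbsbS=>wwwwsbsbsbsbs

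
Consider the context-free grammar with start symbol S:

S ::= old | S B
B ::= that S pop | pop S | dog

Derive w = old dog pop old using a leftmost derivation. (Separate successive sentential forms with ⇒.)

S ⇒ S B ⇒ S B B ⇒ old B B ⇒ old dog B ⇒ old dog pop S ⇒ old dog pop old

S ⇒ S B   [S ::= S B]
S B ⇒ S B B   [S ::= S B]
S B B ⇒ old B B   [S ::= old]
old B B ⇒ old dog B   [B ::= dog]
old dog B ⇒ old dog pop S   [B ::= pop S]
old dog pop S ⇒ old dog pop old   [S ::= old]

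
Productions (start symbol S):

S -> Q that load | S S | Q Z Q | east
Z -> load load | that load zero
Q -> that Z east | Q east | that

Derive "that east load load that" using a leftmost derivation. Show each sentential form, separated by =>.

S => Q Z Q => Q east Z Q => that east Z Q => that east load load Q => that east load load that

S => Q Z Q   [S -> Q Z Q]
Q Z Q => Q east Z Q   [Q -> Q east]
Q east Z Q => that east Z Q   [Q -> that]
that east Z Q => that east load load Q   [Z -> load load]
that east load load Q => that east load load that   [Q -> that]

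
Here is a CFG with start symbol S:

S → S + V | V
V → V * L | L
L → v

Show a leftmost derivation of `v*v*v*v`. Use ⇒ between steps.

S ⇒ V ⇒ V*L ⇒ V*L*L ⇒ V*L*L*L ⇒ L*L*L*L ⇒ v*L*L*L ⇒ v*v*L*L ⇒ v*v*v*L ⇒ v*v*v*v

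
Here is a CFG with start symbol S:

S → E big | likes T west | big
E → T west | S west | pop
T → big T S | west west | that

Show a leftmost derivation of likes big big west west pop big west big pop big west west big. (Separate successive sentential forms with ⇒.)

S ⇒ E big   [S → E big]
E big ⇒ S west big   [E → S west]
S west big ⇒ likes T west west big   [S → likes T west]
likes T west west big ⇒ likes big T S west west big   [T → big T S]
likes big T S west west big ⇒ likes big big T S S west west big   [T → big T S]
likes big big T S S west west big ⇒ likes big big west west S S west west big   [T → west west]
likes big big west west S S west west big ⇒ likes big big west west E big S west west big   [S → E big]
likes big big west west E big S west west big ⇒ likes big big west west S west big S west west big   [E → S west]
likes big big west west S west big S west west big ⇒ likes big big west west E big west big S west west big   [S → E big]
likes big big west west E big west big S west west big ⇒ likes big big west west pop big west big S west west big   [E → pop]
likes big big west west pop big west big S west west big ⇒ likes big big west west pop big west big E big west west big   [S → E big]
likes big big west west pop big west big E big west west big ⇒ likes big big west west pop big west big pop big west west big   [E → pop]

S ⇒ E big ⇒ S west big ⇒ likes T west west big ⇒ likes big T S west west big ⇒ likes big big T S S west west big ⇒ likes big big west west S S west west big ⇒ likes big big west west E big S west west big ⇒ likes big big west west S west big S west west big ⇒ likes big big west west E big west big S west west big ⇒ likes big big west west pop big west big S west west big ⇒ likes big big west west pop big west big E big west west big ⇒ likes big big west west pop big west big pop big west west big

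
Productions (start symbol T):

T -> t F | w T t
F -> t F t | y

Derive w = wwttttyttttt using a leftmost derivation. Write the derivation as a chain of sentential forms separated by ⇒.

T ⇒ wTt ⇒ wwTtt ⇒ wwtFtt ⇒ wwttFttt ⇒ wwtttFtttt ⇒ wwttttFttttt ⇒ wwttttyttttt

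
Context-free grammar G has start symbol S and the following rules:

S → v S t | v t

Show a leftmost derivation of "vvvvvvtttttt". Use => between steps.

S => vSt   [S → v S t]
vSt => vvStt   [S → v S t]
vvStt => vvvSttt   [S → v S t]
vvvSttt => vvvvStttt   [S → v S t]
vvvvStttt => vvvvvSttttt   [S → v S t]
vvvvvSttttt => vvvvvvtttttt   [S → v t]

S=>vSt=>vvStt=>vvvSttt=>vvvvStttt=>vvvvvSttttt=>vvvvvvtttttt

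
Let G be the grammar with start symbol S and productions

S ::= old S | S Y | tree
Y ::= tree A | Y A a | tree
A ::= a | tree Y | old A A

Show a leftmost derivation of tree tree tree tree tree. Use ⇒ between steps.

S ⇒ S Y   [S ::= S Y]
S Y ⇒ S Y Y   [S ::= S Y]
S Y Y ⇒ S Y Y Y   [S ::= S Y]
S Y Y Y ⇒ S Y Y Y Y   [S ::= S Y]
S Y Y Y Y ⇒ tree Y Y Y Y   [S ::= tree]
tree Y Y Y Y ⇒ tree tree Y Y Y   [Y ::= tree]
tree tree Y Y Y ⇒ tree tree tree Y Y   [Y ::= tree]
tree tree tree Y Y ⇒ tree tree tree tree Y   [Y ::= tree]
tree tree tree tree Y ⇒ tree tree tree tree tree   [Y ::= tree]

S ⇒ S Y ⇒ S Y Y ⇒ S Y Y Y ⇒ S Y Y Y Y ⇒ tree Y Y Y Y ⇒ tree tree Y Y Y ⇒ tree tree tree Y Y ⇒ tree tree tree tree Y ⇒ tree tree tree tree tree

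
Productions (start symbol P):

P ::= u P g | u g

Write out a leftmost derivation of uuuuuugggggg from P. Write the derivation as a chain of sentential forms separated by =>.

P=>uPg=>uuPgg=>uuuPggg=>uuuuPgggg=>uuuuuPggggg=>uuuuuugggggg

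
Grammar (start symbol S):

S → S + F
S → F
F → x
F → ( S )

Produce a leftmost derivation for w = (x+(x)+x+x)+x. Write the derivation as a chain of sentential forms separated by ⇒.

S ⇒ S+F ⇒ F+F ⇒ (S)+F ⇒ (S+F)+F ⇒ (S+F+F)+F ⇒ (S+F+F+F)+F ⇒ (F+F+F+F)+F ⇒ (x+F+F+F)+F ⇒ (x+(S)+F+F)+F ⇒ (x+(F)+F+F)+F ⇒ (x+(x)+F+F)+F ⇒ (x+(x)+x+F)+F ⇒ (x+(x)+x+x)+F ⇒ (x+(x)+x+x)+x

S ⇒ S+F   [S → S + F]
S+F ⇒ F+F   [S → F]
F+F ⇒ (S)+F   [F → ( S )]
(S)+F ⇒ (S+F)+F   [S → S + F]
(S+F)+F ⇒ (S+F+F)+F   [S → S + F]
(S+F+F)+F ⇒ (S+F+F+F)+F   [S → S + F]
(S+F+F+F)+F ⇒ (F+F+F+F)+F   [S → F]
(F+F+F+F)+F ⇒ (x+F+F+F)+F   [F → x]
(x+F+F+F)+F ⇒ (x+(S)+F+F)+F   [F → ( S )]
(x+(S)+F+F)+F ⇒ (x+(F)+F+F)+F   [S → F]
(x+(F)+F+F)+F ⇒ (x+(x)+F+F)+F   [F → x]
(x+(x)+F+F)+F ⇒ (x+(x)+x+F)+F   [F → x]
(x+(x)+x+F)+F ⇒ (x+(x)+x+x)+F   [F → x]
(x+(x)+x+x)+F ⇒ (x+(x)+x+x)+x   [F → x]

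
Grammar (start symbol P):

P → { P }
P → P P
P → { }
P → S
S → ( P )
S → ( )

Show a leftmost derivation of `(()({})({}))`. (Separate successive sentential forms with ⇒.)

P⇒S⇒(P)⇒(PP)⇒(SP)⇒(()P)⇒(()PP)⇒(()SP)⇒(()(P)P)⇒(()({})P)⇒(()({})S)⇒(()({})(P))⇒(()({})({}))

P ⇒ S   [P → S]
S ⇒ (P)   [S → ( P )]
(P) ⇒ (PP)   [P → P P]
(PP) ⇒ (SP)   [P → S]
(SP) ⇒ (()P)   [S → ( )]
(()P) ⇒ (()PP)   [P → P P]
(()PP) ⇒ (()SP)   [P → S]
(()SP) ⇒ (()(P)P)   [S → ( P )]
(()(P)P) ⇒ (()({})P)   [P → { }]
(()({})P) ⇒ (()({})S)   [P → S]
(()({})S) ⇒ (()({})(P))   [S → ( P )]
(()({})(P)) ⇒ (()({})({}))   [P → { }]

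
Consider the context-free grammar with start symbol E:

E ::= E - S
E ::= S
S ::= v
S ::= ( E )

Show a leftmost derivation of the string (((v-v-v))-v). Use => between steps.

E => S   [E ::= S]
S => (E)   [S ::= ( E )]
(E) => (E-S)   [E ::= E - S]
(E-S) => (S-S)   [E ::= S]
(S-S) => ((E)-S)   [S ::= ( E )]
((E)-S) => ((S)-S)   [E ::= S]
((S)-S) => (((E))-S)   [S ::= ( E )]
(((E))-S) => (((E-S))-S)   [E ::= E - S]
(((E-S))-S) => (((E-S-S))-S)   [E ::= E - S]
(((E-S-S))-S) => (((S-S-S))-S)   [E ::= S]
(((S-S-S))-S) => (((v-S-S))-S)   [S ::= v]
(((v-S-S))-S) => (((v-v-S))-S)   [S ::= v]
(((v-v-S))-S) => (((v-v-v))-S)   [S ::= v]
(((v-v-v))-S) => (((v-v-v))-v)   [S ::= v]

E=>S=>(E)=>(E-S)=>(S-S)=>((E)-S)=>((S)-S)=>(((E))-S)=>(((E-S))-S)=>(((E-S-S))-S)=>(((S-S-S))-S)=>(((v-S-S))-S)=>(((v-v-S))-S)=>(((v-v-v))-S)=>(((v-v-v))-v)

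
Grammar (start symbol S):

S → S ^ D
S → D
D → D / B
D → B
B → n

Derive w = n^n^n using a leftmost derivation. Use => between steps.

S => S^D => S^D^D => D^D^D => B^D^D => n^D^D => n^B^D => n^n^D => n^n^B => n^n^n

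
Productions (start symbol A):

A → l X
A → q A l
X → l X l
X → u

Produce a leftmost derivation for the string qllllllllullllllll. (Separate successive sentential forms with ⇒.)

A ⇒ qAl   [A → q A l]
qAl ⇒ qlXl   [A → l X]
qlXl ⇒ qllXll   [X → l X l]
qllXll ⇒ qlllXlll   [X → l X l]
qlllXlll ⇒ qllllXllll   [X → l X l]
qllllXllll ⇒ qlllllXlllll   [X → l X l]
qlllllXlllll ⇒ qllllllXllllll   [X → l X l]
qllllllXllllll ⇒ qlllllllXlllllll   [X → l X l]
qlllllllXlllllll ⇒ qllllllllXllllllll   [X → l X l]
qllllllllXllllllll ⇒ qllllllllullllllll   [X → u]

A ⇒ qAl ⇒ qlXl ⇒ qllXll ⇒ qlllXlll ⇒ qllllXllll ⇒ qlllllXlllll ⇒ qllllllXllllll ⇒ qlllllllXlllllll ⇒ qllllllllXllllllll ⇒ qllllllllullllllll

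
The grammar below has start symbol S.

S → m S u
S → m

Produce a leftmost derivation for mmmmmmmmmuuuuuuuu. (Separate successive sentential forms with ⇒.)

S ⇒ mSu   [S → m S u]
mSu ⇒ mmSuu   [S → m S u]
mmSuu ⇒ mmmSuuu   [S → m S u]
mmmSuuu ⇒ mmmmSuuuu   [S → m S u]
mmmmSuuuu ⇒ mmmmmSuuuuu   [S → m S u]
mmmmmSuuuuu ⇒ mmmmmmSuuuuuu   [S → m S u]
mmmmmmSuuuuuu ⇒ mmmmmmmSuuuuuuu   [S → m S u]
mmmmmmmSuuuuuuu ⇒ mmmmmmmmSuuuuuuuu   [S → m S u]
mmmmmmmmSuuuuuuuu ⇒ mmmmmmmmmuuuuuuuu   [S → m]

S⇒mSu⇒mmSuu⇒mmmSuuu⇒mmmmSuuuu⇒mmmmmSuuuuu⇒mmmmmmSuuuuuu⇒mmmmmmmSuuuuuuu⇒mmmmmmmmSuuuuuuuu⇒mmmmmmmmmuuuuuuuu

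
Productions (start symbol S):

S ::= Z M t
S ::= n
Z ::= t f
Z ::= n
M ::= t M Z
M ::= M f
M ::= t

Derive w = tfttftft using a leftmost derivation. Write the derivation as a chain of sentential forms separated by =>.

S => ZMt   [S ::= Z M t]
ZMt => tfMt   [Z ::= t f]
tfMt => tftMZt   [M ::= t M Z]
tftMZt => tftMfZt   [M ::= M f]
tftMfZt => tfttfZt   [M ::= t]
tfttfZt => tfttftft   [Z ::= t f]

S=>ZMt=>tfMt=>tftMZt=>tftMfZt=>tfttfZt=>tfttftft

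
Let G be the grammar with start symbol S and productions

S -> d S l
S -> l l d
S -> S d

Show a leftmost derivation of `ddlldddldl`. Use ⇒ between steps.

S ⇒ dSl   [S -> d S l]
dSl ⇒ dSdl   [S -> S d]
dSdl ⇒ ddSldl   [S -> d S l]
ddSldl ⇒ ddSdldl   [S -> S d]
ddSdldl ⇒ ddSddldl   [S -> S d]
ddSddldl ⇒ ddlldddldl   [S -> l l d]

S⇒dSl⇒dSdl⇒ddSldl⇒ddSdldl⇒ddSddldl⇒ddlldddldl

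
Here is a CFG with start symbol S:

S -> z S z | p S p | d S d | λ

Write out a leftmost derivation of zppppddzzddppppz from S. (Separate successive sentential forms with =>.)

S => zSz => zpSpz => zppSppz => zpppSpppz => zppppSppppz => zppppdSdppppz => zppppddSddppppz => zppppddzSzddppppz => zppppddzzddppppz

S => zSz   [S -> z S z]
zSz => zpSpz   [S -> p S p]
zpSpz => zppSppz   [S -> p S p]
zppSppz => zpppSpppz   [S -> p S p]
zpppSpppz => zppppSppppz   [S -> p S p]
zppppSppppz => zppppdSdppppz   [S -> d S d]
zppppdSdppppz => zppppddSddppppz   [S -> d S d]
zppppddSddppppz => zppppddzSzddppppz   [S -> z S z]
zppppddzSzddppppz => zppppddzzddppppz   [S -> λ]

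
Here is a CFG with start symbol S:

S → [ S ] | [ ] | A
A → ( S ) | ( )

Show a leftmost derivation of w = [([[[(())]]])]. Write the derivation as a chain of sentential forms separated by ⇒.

S ⇒ [S] ⇒ [A] ⇒ [(S)] ⇒ [([S])] ⇒ [([[S]])] ⇒ [([[[S]]])] ⇒ [([[[A]]])] ⇒ [([[[(S)]]])] ⇒ [([[[(A)]]])] ⇒ [([[[(())]]])]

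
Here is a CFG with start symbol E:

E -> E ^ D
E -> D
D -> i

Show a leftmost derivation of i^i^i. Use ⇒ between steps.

E ⇒ E^D ⇒ E^D^D ⇒ D^D^D ⇒ i^D^D ⇒ i^i^D ⇒ i^i^i

E ⇒ E^D   [E -> E ^ D]
E^D ⇒ E^D^D   [E -> E ^ D]
E^D^D ⇒ D^D^D   [E -> D]
D^D^D ⇒ i^D^D   [D -> i]
i^D^D ⇒ i^i^D   [D -> i]
i^i^D ⇒ i^i^i   [D -> i]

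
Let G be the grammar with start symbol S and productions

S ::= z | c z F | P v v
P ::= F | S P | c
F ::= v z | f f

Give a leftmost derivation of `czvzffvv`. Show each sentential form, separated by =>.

S => Pvv   [S ::= P v v]
Pvv => SPvv   [P ::= S P]
SPvv => czFPvv   [S ::= c z F]
czFPvv => czvzPvv   [F ::= v z]
czvzPvv => czvzFvv   [P ::= F]
czvzFvv => czvzffvv   [F ::= f f]

S=>Pvv=>SPvv=>czFPvv=>czvzPvv=>czvzFvv=>czvzffvv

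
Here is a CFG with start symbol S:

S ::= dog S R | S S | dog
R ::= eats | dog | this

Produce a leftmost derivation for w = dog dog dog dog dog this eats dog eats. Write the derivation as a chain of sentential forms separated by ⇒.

S ⇒ dog S R   [S ::= dog S R]
dog S R ⇒ dog dog S R R   [S ::= dog S R]
dog dog S R R ⇒ dog dog dog S R R R   [S ::= dog S R]
dog dog dog S R R R ⇒ dog dog dog dog S R R R R   [S ::= dog S R]
dog dog dog dog S R R R R ⇒ dog dog dog dog dog R R R R   [S ::= dog]
dog dog dog dog dog R R R R ⇒ dog dog dog dog dog this R R R   [R ::= this]
dog dog dog dog dog this R R R ⇒ dog dog dog dog dog this eats R R   [R ::= eats]
dog dog dog dog dog this eats R R ⇒ dog dog dog dog dog this eats dog R   [R ::= dog]
dog dog dog dog dog this eats dog R ⇒ dog dog dog dog dog this eats dog eats   [R ::= eats]

S ⇒ dog S R ⇒ dog dog S R R ⇒ dog dog dog S R R R ⇒ dog dog dog dog S R R R R ⇒ dog dog dog dog dog R R R R ⇒ dog dog dog dog dog this R R R ⇒ dog dog dog dog dog this eats R R ⇒ dog dog dog dog dog this eats dog R ⇒ dog dog dog dog dog this eats dog eats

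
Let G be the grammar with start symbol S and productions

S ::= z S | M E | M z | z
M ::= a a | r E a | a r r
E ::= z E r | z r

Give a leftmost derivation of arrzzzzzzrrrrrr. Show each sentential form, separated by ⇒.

S ⇒ ME ⇒ arrE ⇒ arrzEr ⇒ arrzzErr ⇒ arrzzzErrr ⇒ arrzzzzErrrr ⇒ arrzzzzzErrrrr ⇒ arrzzzzzzrrrrrr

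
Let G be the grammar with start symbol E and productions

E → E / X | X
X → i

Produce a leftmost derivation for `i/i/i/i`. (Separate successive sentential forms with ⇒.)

E ⇒ E/X ⇒ E/X/X ⇒ E/X/X/X ⇒ X/X/X/X ⇒ i/X/X/X ⇒ i/i/X/X ⇒ i/i/i/X ⇒ i/i/i/i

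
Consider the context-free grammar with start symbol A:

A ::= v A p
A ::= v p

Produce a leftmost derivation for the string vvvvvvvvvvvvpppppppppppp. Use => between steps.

A => vAp => vvApp => vvvAppp => vvvvApppp => vvvvvAppppp => vvvvvvApppppp => vvvvvvvAppppppp => vvvvvvvvApppppppp => vvvvvvvvvAppppppppp => vvvvvvvvvvApppppppppp => vvvvvvvvvvvAppppppppppp => vvvvvvvvvvvvpppppppppppp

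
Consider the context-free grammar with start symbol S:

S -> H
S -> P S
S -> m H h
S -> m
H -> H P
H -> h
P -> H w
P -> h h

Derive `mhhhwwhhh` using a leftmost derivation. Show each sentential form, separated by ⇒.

S ⇒ mHh   [S -> m H h]
mHh ⇒ mHPh   [H -> H P]
mHPh ⇒ mHPPh   [H -> H P]
mHPPh ⇒ mhPPh   [H -> h]
mhPPh ⇒ mhHwPh   [P -> H w]
mhHwPh ⇒ mhHPwPh   [H -> H P]
mhHPwPh ⇒ mhhPwPh   [H -> h]
mhhPwPh ⇒ mhhHwwPh   [P -> H w]
mhhHwwPh ⇒ mhhhwwPh   [H -> h]
mhhhwwPh ⇒ mhhhwwhhh   [P -> h h]

S ⇒ mHh ⇒ mHPh ⇒ mHPPh ⇒ mhPPh ⇒ mhHwPh ⇒ mhHPwPh ⇒ mhhPwPh ⇒ mhhHwwPh ⇒ mhhhwwPh ⇒ mhhhwwhhh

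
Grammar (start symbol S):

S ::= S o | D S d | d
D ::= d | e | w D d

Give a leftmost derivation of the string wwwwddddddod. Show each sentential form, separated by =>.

S => DSd   [S ::= D S d]
DSd => wDdSd   [D ::= w D d]
wDdSd => wwDddSd   [D ::= w D d]
wwDddSd => wwwDdddSd   [D ::= w D d]
wwwDdddSd => wwwwDddddSd   [D ::= w D d]
wwwwDddddSd => wwwwdddddSd   [D ::= d]
wwwwdddddSd => wwwwdddddSod   [S ::= S o]
wwwwdddddSod => wwwwddddddod   [S ::= d]

S => DSd => wDdSd => wwDddSd => wwwDdddSd => wwwwDddddSd => wwwwdddddSd => wwwwdddddSod => wwwwddddddod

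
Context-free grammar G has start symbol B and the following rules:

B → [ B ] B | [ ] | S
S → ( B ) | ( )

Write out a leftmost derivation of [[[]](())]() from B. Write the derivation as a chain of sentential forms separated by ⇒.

B ⇒ [B]B ⇒ [[B]B]B ⇒ [[[]]B]B ⇒ [[[]]S]B ⇒ [[[]](B)]B ⇒ [[[]](S)]B ⇒ [[[]](())]B ⇒ [[[]](())]S ⇒ [[[]](())]()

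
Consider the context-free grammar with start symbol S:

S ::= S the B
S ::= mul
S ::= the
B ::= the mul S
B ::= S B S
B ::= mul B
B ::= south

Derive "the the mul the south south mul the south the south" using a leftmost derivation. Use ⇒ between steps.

S ⇒ S the B ⇒ S the B the B ⇒ S the B the B the B ⇒ the the B the B the B ⇒ the the S B S the B the B ⇒ the the S the B B S the B the B ⇒ the the mul the B B S the B the B ⇒ the the mul the south B S the B the B ⇒ the the mul the south south S the B the B ⇒ the the mul the south south mul the B the B ⇒ the the mul the south south mul the south the B ⇒ the the mul the south south mul the south the south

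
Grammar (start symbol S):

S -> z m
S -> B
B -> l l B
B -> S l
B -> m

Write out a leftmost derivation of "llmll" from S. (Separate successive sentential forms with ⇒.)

S ⇒ B ⇒ llB ⇒ llSl ⇒ llBl ⇒ llSll ⇒ llBll ⇒ llmll

S ⇒ B   [S -> B]
B ⇒ llB   [B -> l l B]
llB ⇒ llSl   [B -> S l]
llSl ⇒ llBl   [S -> B]
llBl ⇒ llSll   [B -> S l]
llSll ⇒ llBll   [S -> B]
llBll ⇒ llmll   [B -> m]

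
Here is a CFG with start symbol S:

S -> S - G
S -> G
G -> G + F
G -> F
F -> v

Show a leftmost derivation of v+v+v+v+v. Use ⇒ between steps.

S ⇒ G ⇒ G+F ⇒ G+F+F ⇒ G+F+F+F ⇒ G+F+F+F+F ⇒ F+F+F+F+F ⇒ v+F+F+F+F ⇒ v+v+F+F+F ⇒ v+v+v+F+F ⇒ v+v+v+v+F ⇒ v+v+v+v+v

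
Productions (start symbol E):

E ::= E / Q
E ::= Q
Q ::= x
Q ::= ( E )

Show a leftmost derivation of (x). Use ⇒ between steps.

E ⇒ Q   [E ::= Q]
Q ⇒ (E)   [Q ::= ( E )]
(E) ⇒ (Q)   [E ::= Q]
(Q) ⇒ (x)   [Q ::= x]

E ⇒ Q ⇒ (E) ⇒ (Q) ⇒ (x)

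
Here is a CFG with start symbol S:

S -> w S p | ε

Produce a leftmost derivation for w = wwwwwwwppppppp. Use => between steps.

S => wSp => wwSpp => wwwSppp => wwwwSpppp => wwwwwSppppp => wwwwwwSpppppp => wwwwwwwSppppppp => wwwwwwwppppppp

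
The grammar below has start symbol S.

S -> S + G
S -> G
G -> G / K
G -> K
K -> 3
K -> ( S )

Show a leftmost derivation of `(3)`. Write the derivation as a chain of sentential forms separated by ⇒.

S ⇒ G   [S -> G]
G ⇒ K   [G -> K]
K ⇒ (S)   [K -> ( S )]
(S) ⇒ (G)   [S -> G]
(G) ⇒ (K)   [G -> K]
(K) ⇒ (3)   [K -> 3]

S ⇒ G ⇒ K ⇒ (S) ⇒ (G) ⇒ (K) ⇒ (3)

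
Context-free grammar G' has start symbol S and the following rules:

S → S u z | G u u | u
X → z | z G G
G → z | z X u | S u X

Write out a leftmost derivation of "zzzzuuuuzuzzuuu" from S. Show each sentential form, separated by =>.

S => Guu => zXuuu => zzGGuuu => zzSuXGuuu => zzSuzuXGuuu => zzGuuuzuXGuuu => zzzXuuuuzuXGuuu => zzzzuuuuzuXGuuu => zzzzuuuuzuzGuuu => zzzzuuuuzuzzuuu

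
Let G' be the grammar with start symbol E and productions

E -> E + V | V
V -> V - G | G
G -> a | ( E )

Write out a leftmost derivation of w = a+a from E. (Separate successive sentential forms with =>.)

E => E+V => V+V => G+V => a+V => a+G => a+a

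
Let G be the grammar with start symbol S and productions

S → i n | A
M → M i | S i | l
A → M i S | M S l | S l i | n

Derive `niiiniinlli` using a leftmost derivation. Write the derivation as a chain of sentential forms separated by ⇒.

S ⇒ A ⇒ Sli ⇒ Ali ⇒ MSlli ⇒ SiSlli ⇒ AiSlli ⇒ MiSiSlli ⇒ SiiSiSlli ⇒ AiiSiSlli ⇒ niiSiSlli ⇒ niiiniSlli ⇒ niiiniinlli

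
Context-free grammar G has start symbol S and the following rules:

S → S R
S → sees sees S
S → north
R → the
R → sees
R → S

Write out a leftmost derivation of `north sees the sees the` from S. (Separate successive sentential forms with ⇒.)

S ⇒ S R ⇒ S R R ⇒ S R R R ⇒ S R R R R ⇒ north R R R R ⇒ north sees R R R ⇒ north sees the R R ⇒ north sees the sees R ⇒ north sees the sees the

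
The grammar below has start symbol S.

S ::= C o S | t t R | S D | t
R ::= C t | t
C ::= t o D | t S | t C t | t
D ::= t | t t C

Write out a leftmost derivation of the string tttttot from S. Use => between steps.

S=>CoS=>tSoS=>tttRoS=>tttCtoS=>tttttoS=>tttttot

S => CoS   [S ::= C o S]
CoS => tSoS   [C ::= t S]
tSoS => tttRoS   [S ::= t t R]
tttRoS => tttCtoS   [R ::= C t]
tttCtoS => tttttoS   [C ::= t]
tttttoS => tttttot   [S ::= t]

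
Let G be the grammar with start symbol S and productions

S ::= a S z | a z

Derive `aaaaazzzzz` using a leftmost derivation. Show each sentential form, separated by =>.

S => aSz => aaSzz => aaaSzzz => aaaaSzzzz => aaaaazzzzz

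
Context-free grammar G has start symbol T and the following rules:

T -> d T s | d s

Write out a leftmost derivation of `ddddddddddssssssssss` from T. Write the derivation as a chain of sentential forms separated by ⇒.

T ⇒ dTs ⇒ ddTss ⇒ dddTsss ⇒ ddddTssss ⇒ dddddTsssss ⇒ ddddddTssssss ⇒ dddddddTsssssss ⇒ ddddddddTssssssss ⇒ dddddddddTsssssssss ⇒ ddddddddddssssssssss

T ⇒ dTs   [T -> d T s]
dTs ⇒ ddTss   [T -> d T s]
ddTss ⇒ dddTsss   [T -> d T s]
dddTsss ⇒ ddddTssss   [T -> d T s]
ddddTssss ⇒ dddddTsssss   [T -> d T s]
dddddTsssss ⇒ ddddddTssssss   [T -> d T s]
ddddddTssssss ⇒ dddddddTsssssss   [T -> d T s]
dddddddTsssssss ⇒ ddddddddTssssssss   [T -> d T s]
ddddddddTssssssss ⇒ dddddddddTsssssssss   [T -> d T s]
dddddddddTsssssssss ⇒ ddddddddddssssssssss   [T -> d s]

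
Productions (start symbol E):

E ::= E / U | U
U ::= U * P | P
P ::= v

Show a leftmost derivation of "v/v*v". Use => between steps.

E => E/U   [E ::= E / U]
E/U => U/U   [E ::= U]
U/U => P/U   [U ::= P]
P/U => v/U   [P ::= v]
v/U => v/U*P   [U ::= U * P]
v/U*P => v/P*P   [U ::= P]
v/P*P => v/v*P   [P ::= v]
v/v*P => v/v*v   [P ::= v]

E => E/U => U/U => P/U => v/U => v/U*P => v/P*P => v/v*P => v/v*v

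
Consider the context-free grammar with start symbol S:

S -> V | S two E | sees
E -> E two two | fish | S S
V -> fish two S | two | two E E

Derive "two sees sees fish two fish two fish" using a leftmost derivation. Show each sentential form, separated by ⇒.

S ⇒ S two E ⇒ S two E two E ⇒ V two E two E ⇒ two E E two E two E ⇒ two S S E two E two E ⇒ two sees S E two E two E ⇒ two sees sees E two E two E ⇒ two sees sees fish two E two E ⇒ two sees sees fish two fish two E ⇒ two sees sees fish two fish two fish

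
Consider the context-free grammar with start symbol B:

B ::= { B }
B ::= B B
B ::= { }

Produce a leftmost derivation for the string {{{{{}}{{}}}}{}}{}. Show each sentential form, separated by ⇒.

B ⇒ BB   [B ::= B B]
BB ⇒ {B}B   [B ::= { B }]
{B}B ⇒ {BB}B   [B ::= B B]
{BB}B ⇒ {{B}B}B   [B ::= { B }]
{{B}B}B ⇒ {{{B}}B}B   [B ::= { B }]
{{{B}}B}B ⇒ {{{BB}}B}B   [B ::= B B]
{{{BB}}B}B ⇒ {{{{B}B}}B}B   [B ::= { B }]
{{{{B}B}}B}B ⇒ {{{{{}}B}}B}B   [B ::= { }]
{{{{{}}B}}B}B ⇒ {{{{{}}{B}}}B}B   [B ::= { B }]
{{{{{}}{B}}}B}B ⇒ {{{{{}}{{}}}}B}B   [B ::= { }]
{{{{{}}{{}}}}B}B ⇒ {{{{{}}{{}}}}{}}B   [B ::= { }]
{{{{{}}{{}}}}{}}B ⇒ {{{{{}}{{}}}}{}}{}   [B ::= { }]

B⇒BB⇒{B}B⇒{BB}B⇒{{B}B}B⇒{{{B}}B}B⇒{{{BB}}B}B⇒{{{{B}B}}B}B⇒{{{{{}}B}}B}B⇒{{{{{}}{B}}}B}B⇒{{{{{}}{{}}}}B}B⇒{{{{{}}{{}}}}{}}B⇒{{{{{}}{{}}}}{}}{}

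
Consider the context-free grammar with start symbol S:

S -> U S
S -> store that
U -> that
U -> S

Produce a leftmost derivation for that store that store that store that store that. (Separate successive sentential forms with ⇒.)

S ⇒ U S ⇒ S S ⇒ U S S ⇒ S S S ⇒ U S S S ⇒ S S S S ⇒ U S S S S ⇒ that S S S S ⇒ that store that S S S ⇒ that store that store that S S ⇒ that store that store that store that S ⇒ that store that store that store that store that

S ⇒ U S   [S -> U S]
U S ⇒ S S   [U -> S]
S S ⇒ U S S   [S -> U S]
U S S ⇒ S S S   [U -> S]
S S S ⇒ U S S S   [S -> U S]
U S S S ⇒ S S S S   [U -> S]
S S S S ⇒ U S S S S   [S -> U S]
U S S S S ⇒ that S S S S   [U -> that]
that S S S S ⇒ that store that S S S   [S -> store that]
that store that S S S ⇒ that store that store that S S   [S -> store that]
that store that store that S S ⇒ that store that store that store that S   [S -> store that]
that store that store that store that S ⇒ that store that store that store that store that   [S -> store that]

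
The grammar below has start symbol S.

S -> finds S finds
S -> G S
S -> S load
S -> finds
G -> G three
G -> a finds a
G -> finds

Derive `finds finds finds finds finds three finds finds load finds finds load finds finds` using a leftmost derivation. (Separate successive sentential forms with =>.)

S => finds S finds => finds finds S finds finds => finds finds S load finds finds => finds finds finds S finds load finds finds => finds finds finds G S finds load finds finds => finds finds finds finds S finds load finds finds => finds finds finds finds G S finds load finds finds => finds finds finds finds G three S finds load finds finds => finds finds finds finds finds three S finds load finds finds => finds finds finds finds finds three finds S finds finds load finds finds => finds finds finds finds finds three finds S load finds finds load finds finds => finds finds finds finds finds three finds finds load finds finds load finds finds

S => finds S finds   [S -> finds S finds]
finds S finds => finds finds S finds finds   [S -> finds S finds]
finds finds S finds finds => finds finds S load finds finds   [S -> S load]
finds finds S load finds finds => finds finds finds S finds load finds finds   [S -> finds S finds]
finds finds finds S finds load finds finds => finds finds finds G S finds load finds finds   [S -> G S]
finds finds finds G S finds load finds finds => finds finds finds finds S finds load finds finds   [G -> finds]
finds finds finds finds S finds load finds finds => finds finds finds finds G S finds load finds finds   [S -> G S]
finds finds finds finds G S finds load finds finds => finds finds finds finds G three S finds load finds finds   [G -> G three]
finds finds finds finds G three S finds load finds finds => finds finds finds finds finds three S finds load finds finds   [G -> finds]
finds finds finds finds finds three S finds load finds finds => finds finds finds finds finds three finds S finds finds load finds finds   [S -> finds S finds]
finds finds finds finds finds three finds S finds finds load finds finds => finds finds finds finds finds three finds S load finds finds load finds finds   [S -> S load]
finds finds finds finds finds three finds S load finds finds load finds finds => finds finds finds finds finds three finds finds load finds finds load finds finds   [S -> finds]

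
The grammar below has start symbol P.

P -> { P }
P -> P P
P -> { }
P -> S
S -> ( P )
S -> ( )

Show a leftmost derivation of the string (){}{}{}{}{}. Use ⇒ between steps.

P ⇒ PP   [P -> P P]
PP ⇒ PPP   [P -> P P]
PPP ⇒ PPPP   [P -> P P]
PPPP ⇒ SPPP   [P -> S]
SPPP ⇒ ()PPP   [S -> ( )]
()PPP ⇒ ()PPPP   [P -> P P]
()PPPP ⇒ (){}PPP   [P -> { }]
(){}PPP ⇒ (){}{}PP   [P -> { }]
(){}{}PP ⇒ (){}{}{}P   [P -> { }]
(){}{}{}P ⇒ (){}{}{}PP   [P -> P P]
(){}{}{}PP ⇒ (){}{}{}{}P   [P -> { }]
(){}{}{}{}P ⇒ (){}{}{}{}{}   [P -> { }]

P ⇒ PP ⇒ PPP ⇒ PPPP ⇒ SPPP ⇒ ()PPP ⇒ ()PPPP ⇒ (){}PPP ⇒ (){}{}PP ⇒ (){}{}{}P ⇒ (){}{}{}PP ⇒ (){}{}{}{}P ⇒ (){}{}{}{}{}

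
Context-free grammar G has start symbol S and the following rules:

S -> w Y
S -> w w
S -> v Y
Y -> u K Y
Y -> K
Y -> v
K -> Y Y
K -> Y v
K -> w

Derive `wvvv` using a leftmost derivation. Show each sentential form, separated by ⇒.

S⇒wY⇒wK⇒wYv⇒wKv⇒wYYv⇒wvYv⇒wvvv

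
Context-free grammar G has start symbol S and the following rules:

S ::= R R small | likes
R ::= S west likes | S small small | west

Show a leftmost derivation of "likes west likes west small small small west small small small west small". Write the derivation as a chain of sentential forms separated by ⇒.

S ⇒ R R small ⇒ S small small R small ⇒ R R small small small R small ⇒ S small small R small small small R small ⇒ R R small small small R small small small R small ⇒ S west likes R small small small R small small small R small ⇒ likes west likes R small small small R small small small R small ⇒ likes west likes west small small small R small small small R small ⇒ likes west likes west small small small west small small small R small ⇒ likes west likes west small small small west small small small west small

S ⇒ R R small   [S ::= R R small]
R R small ⇒ S small small R small   [R ::= S small small]
S small small R small ⇒ R R small small small R small   [S ::= R R small]
R R small small small R small ⇒ S small small R small small small R small   [R ::= S small small]
S small small R small small small R small ⇒ R R small small small R small small small R small   [S ::= R R small]
R R small small small R small small small R small ⇒ S west likes R small small small R small small small R small   [R ::= S west likes]
S west likes R small small small R small small small R small ⇒ likes west likes R small small small R small small small R small   [S ::= likes]
likes west likes R small small small R small small small R small ⇒ likes west likes west small small small R small small small R small   [R ::= west]
likes west likes west small small small R small small small R small ⇒ likes west likes west small small small west small small small R small   [R ::= west]
likes west likes west small small small west small small small R small ⇒ likes west likes west small small small west small small small west small   [R ::= west]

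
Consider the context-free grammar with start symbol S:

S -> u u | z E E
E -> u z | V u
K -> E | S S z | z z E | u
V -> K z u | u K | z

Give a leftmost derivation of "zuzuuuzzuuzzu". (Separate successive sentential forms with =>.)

S => zEE => zuzE => zuzVu => zuzuKu => zuzuSSzu => zuzuuuSzu => zuzuuuzEEzu => zuzuuuzVuEzu => zuzuuuzzuEzu => zuzuuuzzuuzzu

S => zEE   [S -> z E E]
zEE => zuzE   [E -> u z]
zuzE => zuzVu   [E -> V u]
zuzVu => zuzuKu   [V -> u K]
zuzuKu => zuzuSSzu   [K -> S S z]
zuzuSSzu => zuzuuuSzu   [S -> u u]
zuzuuuSzu => zuzuuuzEEzu   [S -> z E E]
zuzuuuzEEzu => zuzuuuzVuEzu   [E -> V u]
zuzuuuzVuEzu => zuzuuuzzuEzu   [V -> z]
zuzuuuzzuEzu => zuzuuuzzuuzzu   [E -> u z]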